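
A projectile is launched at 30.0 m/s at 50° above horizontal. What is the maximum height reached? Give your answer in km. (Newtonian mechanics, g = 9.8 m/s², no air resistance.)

H = v₀² × sin²(θ) / (2g) = 30.0² × sin(50°)² / (2 × 9.8) = 900.0 × 0.586824 / 19.6 = 26.946 m
H = 26.946 m / 1000.0 = 0.02695 km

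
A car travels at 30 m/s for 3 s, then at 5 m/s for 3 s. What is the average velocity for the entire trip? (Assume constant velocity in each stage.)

d₁ = v₁t₁ = 30 × 3 = 90 m
d₂ = v₂t₂ = 5 × 3 = 15 m
d_total = 105 m, t_total = 6 s
v_avg = d_total/t_total = 105/6 = 17.5 m/s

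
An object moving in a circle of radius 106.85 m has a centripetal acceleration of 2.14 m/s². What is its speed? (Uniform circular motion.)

v = √(a_c × r) = √(2.14 × 106.85) = 15.12 m/s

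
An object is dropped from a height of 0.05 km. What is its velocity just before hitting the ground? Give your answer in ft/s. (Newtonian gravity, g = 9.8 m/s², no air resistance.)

h = 0.05 km × 1000.0 = 50.0 m
v = √(2gh) = √(2 × 9.8 × 50.0) = 31.305 m/s
v = 31.305 m/s / 0.3048 = 102.7 ft/s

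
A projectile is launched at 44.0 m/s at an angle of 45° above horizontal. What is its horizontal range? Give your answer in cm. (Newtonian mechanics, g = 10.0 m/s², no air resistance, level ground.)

R = v₀² × sin(2θ) / g = 44.0² × sin(2 × 45°) / 10.0 = 1936.0 × 1.0 / 10.0 = 193.6 m
R = 193.6 m / 0.01 = 19360 cm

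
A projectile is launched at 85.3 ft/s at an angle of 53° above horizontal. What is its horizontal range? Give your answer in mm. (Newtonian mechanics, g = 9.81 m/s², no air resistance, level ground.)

v₀ = 85.3 ft/s × 0.3048 = 25.9994 m/s
R = v₀² × sin(2θ) / g = 25.9994² × sin(2 × 53°) / 9.81 = 675.969 × 0.961262 / 9.81 = 66.2368 m
R = 66.2368 m / 0.001 = 66240 mm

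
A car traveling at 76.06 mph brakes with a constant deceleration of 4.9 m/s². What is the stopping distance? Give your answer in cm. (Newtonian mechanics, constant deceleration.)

v₀ = 76.06 mph × 0.44704 = 34.0019 m/s
d = v₀² / (2a) = 34.0019² / (2 × 4.9) = 1156.13 / 9.8 = 117.972 m
d = 117.972 m / 0.01 = 11800 cm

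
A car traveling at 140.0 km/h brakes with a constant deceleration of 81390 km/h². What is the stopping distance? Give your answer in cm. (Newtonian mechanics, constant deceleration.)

v₀ = 140.0 km/h × 0.2777777777777778 = 38.8889 m/s
a = 81390 km/h² × 7.716049382716049e-05 = 6.28009 m/s²
d = v₀² / (2a) = 38.8889² / (2 × 6.28009) = 1512.35 / 12.5602 = 120.408 m
d = 120.408 m / 0.01 = 12040 cm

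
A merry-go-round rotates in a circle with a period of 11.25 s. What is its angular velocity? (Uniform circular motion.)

ω = 2π/T = 2π/11.25 = 0.5585 rad/s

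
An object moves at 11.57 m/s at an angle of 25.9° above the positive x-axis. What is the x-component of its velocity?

vₓ = v cos(θ) = 11.57 × cos(25.9°) = 10.41 m/s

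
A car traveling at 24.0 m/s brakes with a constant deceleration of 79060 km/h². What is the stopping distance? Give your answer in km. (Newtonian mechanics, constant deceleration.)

a = 79060 km/h² × 7.716049382716049e-05 = 6.10031 m/s²
d = v₀² / (2a) = 24.0² / (2 × 6.10031) = 576.0 / 12.2006 = 47.2108 m
d = 47.2108 m / 1000.0 = 0.04721 km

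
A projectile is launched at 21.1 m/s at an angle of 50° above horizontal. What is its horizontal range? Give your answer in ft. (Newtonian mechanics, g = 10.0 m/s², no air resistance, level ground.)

R = v₀² × sin(2θ) / g = 21.1² × sin(2 × 50°) / 10.0 = 445.21 × 0.984808 / 10.0 = 43.8446 m
R = 43.8446 m / 0.3048 = 143.8 ft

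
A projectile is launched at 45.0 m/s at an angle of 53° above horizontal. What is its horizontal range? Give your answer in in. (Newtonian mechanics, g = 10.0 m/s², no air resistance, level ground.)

R = v₀² × sin(2θ) / g = 45.0² × sin(2 × 53°) / 10.0 = 2025.0 × 0.961262 / 10.0 = 194.656 m
R = 194.656 m / 0.0254 = 7664 in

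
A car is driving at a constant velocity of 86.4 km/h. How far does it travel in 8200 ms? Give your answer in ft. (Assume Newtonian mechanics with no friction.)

v = 86.4 km/h × 0.2777777777777778 = 24.0 m/s
t = 8200 ms × 0.001 = 8.2 s
d = v × t = 24.0 × 8.2 = 196.8 m
d = 196.8 m / 0.3048 = 645.7 ft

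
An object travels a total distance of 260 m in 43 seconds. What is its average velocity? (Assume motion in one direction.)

v_avg = Δd / Δt = 260 / 43 = 6.05 m/s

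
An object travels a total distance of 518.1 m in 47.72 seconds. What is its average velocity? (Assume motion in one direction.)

v_avg = Δd / Δt = 518.1 / 47.72 = 10.86 m/s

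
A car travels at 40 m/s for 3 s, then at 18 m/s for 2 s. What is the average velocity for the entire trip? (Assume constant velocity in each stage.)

d₁ = v₁t₁ = 40 × 3 = 120 m
d₂ = v₂t₂ = 18 × 2 = 36 m
d_total = 156 m, t_total = 5 s
v_avg = d_total/t_total = 156/5 = 31.2 m/s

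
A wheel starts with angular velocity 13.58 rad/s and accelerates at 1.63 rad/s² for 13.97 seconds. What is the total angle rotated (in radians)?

θ = ω₀t + ½αt² = 13.58×13.97 + ½×1.63×13.97² = 348.77 rad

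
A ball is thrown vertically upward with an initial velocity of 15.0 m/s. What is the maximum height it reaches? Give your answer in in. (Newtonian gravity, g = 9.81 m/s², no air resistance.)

h_max = v₀² / (2g) = 15.0² / (2 × 9.81) = 225.0 / 19.62 = 11.4679 m
h_max = 11.4679 m / 0.0254 = 451.5 in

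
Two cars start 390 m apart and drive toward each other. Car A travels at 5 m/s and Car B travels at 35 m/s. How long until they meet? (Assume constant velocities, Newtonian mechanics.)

Combined speed: v_combined = 5 + 35 = 40 m/s
Time to meet: t = d/v_combined = 390/40 = 9.75 s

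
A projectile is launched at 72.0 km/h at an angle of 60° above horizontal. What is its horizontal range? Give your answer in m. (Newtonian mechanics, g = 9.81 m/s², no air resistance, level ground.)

v₀ = 72.0 km/h × 0.2777777777777778 = 20.0 m/s
R = v₀² × sin(2θ) / g = 20.0² × sin(2 × 60°) / 9.81 = 400.0 × 0.866025 / 9.81 = 35.31 m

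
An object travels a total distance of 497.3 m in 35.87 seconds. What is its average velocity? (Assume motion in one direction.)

v_avg = Δd / Δt = 497.3 / 35.87 = 13.86 m/s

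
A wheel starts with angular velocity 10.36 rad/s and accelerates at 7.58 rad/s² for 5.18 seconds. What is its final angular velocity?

ω = ω₀ + αt = 10.36 + 7.58 × 5.18 = 49.62 rad/s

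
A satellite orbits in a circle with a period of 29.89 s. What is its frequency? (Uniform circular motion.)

f = 1/T = 1/29.89 = 0.0335 Hz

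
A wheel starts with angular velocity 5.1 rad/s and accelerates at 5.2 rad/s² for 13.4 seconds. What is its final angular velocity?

ω = ω₀ + αt = 5.1 + 5.2 × 13.4 = 74.78 rad/s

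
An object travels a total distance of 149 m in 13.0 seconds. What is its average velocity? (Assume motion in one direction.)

v_avg = Δd / Δt = 149 / 13.0 = 11.46 m/s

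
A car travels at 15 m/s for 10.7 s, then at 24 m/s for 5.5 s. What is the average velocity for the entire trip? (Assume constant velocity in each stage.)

d₁ = v₁t₁ = 15 × 10.7 = 160.5 m
d₂ = v₂t₂ = 24 × 5.5 = 132.0 m
d_total = 292.5 m, t_total = 16.2 s
v_avg = d_total/t_total = 292.5/16.2 = 18.06 m/s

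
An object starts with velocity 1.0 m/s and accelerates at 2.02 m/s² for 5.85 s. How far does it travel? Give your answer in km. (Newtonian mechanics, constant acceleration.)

d = v₀ × t + ½ × a × t² = 1.0 × 5.85 + 0.5 × 2.02 × 5.85² = 40.4147 m
d = 40.4147 m / 1000.0 = 0.04041 km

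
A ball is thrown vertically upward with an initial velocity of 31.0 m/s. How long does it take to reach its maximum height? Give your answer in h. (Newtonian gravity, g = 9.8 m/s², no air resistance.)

t_up = v₀ / g = 31.0 / 9.8 = 3.16327 s
t_up = 3.16327 s / 3600.0 = 0.0008787 h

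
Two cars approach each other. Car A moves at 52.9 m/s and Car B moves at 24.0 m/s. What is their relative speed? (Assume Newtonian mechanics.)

v_rel = v_A + v_B = 52.9 + 24.0 = 76.9 m/s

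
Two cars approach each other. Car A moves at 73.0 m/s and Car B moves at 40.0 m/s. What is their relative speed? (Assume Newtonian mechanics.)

v_rel = v_A + v_B = 73.0 + 40.0 = 113.0 m/s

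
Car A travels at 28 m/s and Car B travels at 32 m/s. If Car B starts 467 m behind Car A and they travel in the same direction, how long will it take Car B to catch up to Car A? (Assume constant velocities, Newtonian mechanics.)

Relative speed: v_rel = 32 - 28 = 4 m/s
Time to catch: t = d₀/v_rel = 467/4 = 116.75 s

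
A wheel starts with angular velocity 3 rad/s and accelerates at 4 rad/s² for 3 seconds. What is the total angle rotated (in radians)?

θ = ω₀t + ½αt² = 3×3 + ½×4×3² = 27.0 rad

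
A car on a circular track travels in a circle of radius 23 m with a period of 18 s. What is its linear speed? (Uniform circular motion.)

v = 2πr/T = 2π×23/18 = 8.03 m/s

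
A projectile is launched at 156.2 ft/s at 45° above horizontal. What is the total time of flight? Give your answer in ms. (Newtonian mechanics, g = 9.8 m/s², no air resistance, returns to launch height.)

v₀ = 156.2 ft/s × 0.3048 = 47.6098 m/s
T = 2 × v₀ × sin(θ) / g = 2 × 47.6098 × sin(45°) / 9.8 = 2 × 47.6098 × 0.707107 / 9.8 = 6.87045 s
T = 6.87045 s / 0.001 = 6870 ms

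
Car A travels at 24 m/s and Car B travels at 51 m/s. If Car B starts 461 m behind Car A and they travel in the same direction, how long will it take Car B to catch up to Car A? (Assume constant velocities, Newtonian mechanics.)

Relative speed: v_rel = 51 - 24 = 27 m/s
Time to catch: t = d₀/v_rel = 461/27 = 17.07 s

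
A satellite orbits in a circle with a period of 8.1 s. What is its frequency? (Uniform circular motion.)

f = 1/T = 1/8.1 = 0.1235 Hz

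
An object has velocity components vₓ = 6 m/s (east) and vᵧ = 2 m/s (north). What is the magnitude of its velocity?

|v| = √(vₓ² + vᵧ²) = √(6² + 2²) = √(40) = 6.32 m/s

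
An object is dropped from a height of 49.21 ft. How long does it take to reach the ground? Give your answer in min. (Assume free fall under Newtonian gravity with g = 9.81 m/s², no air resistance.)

h = 49.21 ft × 0.3048 = 14.9992 m
t = √(2h/g) = √(2 × 14.9992 / 9.81) = 1.7487 s
t = 1.7487 s / 60.0 = 0.02914 min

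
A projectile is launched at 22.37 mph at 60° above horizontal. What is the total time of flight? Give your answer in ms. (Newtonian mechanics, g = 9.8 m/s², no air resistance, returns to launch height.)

v₀ = 22.37 mph × 0.44704 = 10.0003 m/s
T = 2 × v₀ × sin(θ) / g = 2 × 10.0003 × sin(60°) / 9.8 = 2 × 10.0003 × 0.866025 / 9.8 = 1.76745 s
T = 1.76745 s / 0.001 = 1767 ms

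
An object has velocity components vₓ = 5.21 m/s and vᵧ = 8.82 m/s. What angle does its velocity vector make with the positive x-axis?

θ = arctan(vᵧ/vₓ) = arctan(8.82/5.21) = 59.43°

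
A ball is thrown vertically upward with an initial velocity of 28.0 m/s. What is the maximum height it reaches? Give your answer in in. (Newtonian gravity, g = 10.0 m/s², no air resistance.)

h_max = v₀² / (2g) = 28.0² / (2 × 10.0) = 784.0 / 20.0 = 39.2 m
h_max = 39.2 m / 0.0254 = 1543 in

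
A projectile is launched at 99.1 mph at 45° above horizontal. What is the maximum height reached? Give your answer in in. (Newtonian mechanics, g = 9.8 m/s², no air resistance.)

v₀ = 99.1 mph × 0.44704 = 44.3017 m/s
H = v₀² × sin²(θ) / (2g) = 44.3017² × sin(45°)² / (2 × 9.8) = 1962.64 × 0.5 / 19.6 = 50.0673 m
H = 50.0673 m / 0.0254 = 1971 in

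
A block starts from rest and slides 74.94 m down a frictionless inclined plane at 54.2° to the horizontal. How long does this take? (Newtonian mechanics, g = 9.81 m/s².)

a = g sin(θ) = 9.81 × sin(54.2°) = 7.9565 m/s²
t = √(2d/a) = √(2 × 74.94 / 7.9565) = 4.34 s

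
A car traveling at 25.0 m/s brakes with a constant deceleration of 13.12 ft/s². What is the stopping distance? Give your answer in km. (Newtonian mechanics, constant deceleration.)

a = 13.12 ft/s² × 0.3048 = 3.998976 m/s²
d = v₀² / (2a) = 25.0² / (2 × 3.998976) = 625.0 / 7.997952 = 78.14501 m
d = 78.14501 m / 1000.0 = 0.07815 km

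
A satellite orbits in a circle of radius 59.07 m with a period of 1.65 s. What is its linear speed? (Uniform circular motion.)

v = 2πr/T = 2π×59.07/1.65 = 224.94 m/s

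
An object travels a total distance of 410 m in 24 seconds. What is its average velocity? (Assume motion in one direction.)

v_avg = Δd / Δt = 410 / 24 = 17.08 m/s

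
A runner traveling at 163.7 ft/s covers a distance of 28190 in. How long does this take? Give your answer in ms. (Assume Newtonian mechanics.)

d = 28190 in × 0.0254 = 716.026 m
v = 163.7 ft/s × 0.3048 = 49.8958 m/s
t = d / v = 716.026 / 49.8958 = 14.3504 s
t = 14.3504 s / 0.001 = 14350 ms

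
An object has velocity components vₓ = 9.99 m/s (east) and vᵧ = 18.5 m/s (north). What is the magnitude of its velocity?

|v| = √(vₓ² + vᵧ²) = √(9.99² + 18.5²) = √(442.0501) = 21.02 m/s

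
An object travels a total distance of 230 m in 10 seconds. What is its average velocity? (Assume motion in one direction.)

v_avg = Δd / Δt = 230 / 10 = 23.0 m/s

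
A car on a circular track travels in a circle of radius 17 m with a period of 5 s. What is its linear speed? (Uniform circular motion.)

v = 2πr/T = 2π×17/5 = 21.36 m/s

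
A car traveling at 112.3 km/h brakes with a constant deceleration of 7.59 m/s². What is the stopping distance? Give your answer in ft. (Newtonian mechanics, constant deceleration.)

v₀ = 112.3 km/h × 0.2777777777777778 = 31.1944 m/s
d = v₀² / (2a) = 31.1944² / (2 × 7.59) = 973.091 / 15.18 = 64.1035 m
d = 64.1035 m / 0.3048 = 210.3 ft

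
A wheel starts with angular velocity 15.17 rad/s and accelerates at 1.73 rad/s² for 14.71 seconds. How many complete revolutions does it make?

θ = ω₀t + ½αt² = 15.17×14.71 + ½×1.73×14.71² = 410.3229465 rad
Total revolutions = θ/(2π) = 410.3229465/(2π) = 65.3
Complete revolutions = ⌊65.3⌋ = 65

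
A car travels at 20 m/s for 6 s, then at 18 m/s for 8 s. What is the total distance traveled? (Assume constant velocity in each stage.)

d₁ = v₁t₁ = 20 × 6 = 120 m
d₂ = v₂t₂ = 18 × 8 = 144 m
d_total = 120 + 144 = 264 m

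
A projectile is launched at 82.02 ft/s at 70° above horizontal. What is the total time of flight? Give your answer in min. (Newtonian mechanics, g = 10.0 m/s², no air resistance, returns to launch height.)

v₀ = 82.02 ft/s × 0.3048 = 24.9997 m/s
T = 2 × v₀ × sin(θ) / g = 2 × 24.9997 × sin(70°) / 10.0 = 2 × 24.9997 × 0.939693 / 10.0 = 4.69841 s
T = 4.69841 s / 60.0 = 0.07831 min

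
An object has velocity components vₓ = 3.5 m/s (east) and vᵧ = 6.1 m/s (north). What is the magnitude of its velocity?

|v| = √(vₓ² + vᵧ²) = √(3.5² + 6.1²) = √(49.46) = 7.03 m/s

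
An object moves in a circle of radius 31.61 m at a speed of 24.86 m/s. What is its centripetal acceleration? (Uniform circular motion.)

a_c = v²/r = 24.86²/31.61 = 618.0196/31.61 = 19.55 m/s²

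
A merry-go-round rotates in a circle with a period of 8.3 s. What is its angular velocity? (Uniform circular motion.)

ω = 2π/T = 2π/8.3 = 0.757 rad/s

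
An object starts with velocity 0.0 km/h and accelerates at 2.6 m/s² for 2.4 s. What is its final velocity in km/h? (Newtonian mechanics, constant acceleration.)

v₀ = 0.0 km/h × 0.2777777777777778 = 0.0 m/s
v = v₀ + a × t = 0.0 + 2.6 × 2.4 = 6.24 m/s
v = 6.24 m/s / 0.2777777777777778 = 22.46 km/h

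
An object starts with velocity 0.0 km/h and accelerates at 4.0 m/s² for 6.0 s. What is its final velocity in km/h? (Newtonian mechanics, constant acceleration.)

v₀ = 0.0 km/h × 0.2777777777777778 = 0.0 m/s
v = v₀ + a × t = 0.0 + 4.0 × 6.0 = 24.0 m/s
v = 24.0 m/s / 0.2777777777777778 = 86.4 km/h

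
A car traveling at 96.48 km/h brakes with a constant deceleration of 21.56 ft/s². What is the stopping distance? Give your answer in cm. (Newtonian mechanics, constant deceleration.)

v₀ = 96.48 km/h × 0.2777777777777778 = 26.8 m/s
a = 21.56 ft/s² × 0.3048 = 6.57149 m/s²
d = v₀² / (2a) = 26.8² / (2 × 6.57149) = 718.24 / 13.143 = 54.6481 m
d = 54.6481 m / 0.01 = 5465 cm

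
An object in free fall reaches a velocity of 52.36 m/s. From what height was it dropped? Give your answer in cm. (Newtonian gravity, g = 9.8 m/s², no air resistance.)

h = v² / (2g) = 52.36² / (2 × 9.8) = 139.876 m
h = 139.876 m / 0.01 = 13990 cm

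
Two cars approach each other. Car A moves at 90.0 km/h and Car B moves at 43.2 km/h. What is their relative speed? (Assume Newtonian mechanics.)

v_rel = v_A + v_B = 90.0 + 43.2 = 133.2 km/h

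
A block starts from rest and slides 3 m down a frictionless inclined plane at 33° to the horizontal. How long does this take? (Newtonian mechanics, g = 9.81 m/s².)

a = g sin(θ) = 9.81 × sin(33°) = 5.3429 m/s²
t = √(2d/a) = √(2 × 3 / 5.3429) = 1.06 s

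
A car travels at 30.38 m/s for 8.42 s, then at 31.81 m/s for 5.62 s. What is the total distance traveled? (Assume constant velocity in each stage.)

d₁ = v₁t₁ = 30.38 × 8.42 = 255.7996 m
d₂ = v₂t₂ = 31.81 × 5.62 = 178.7722 m
d_total = 255.7996 + 178.7722 = 434.57 m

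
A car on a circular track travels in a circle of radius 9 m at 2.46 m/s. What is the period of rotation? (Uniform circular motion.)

T = 2πr/v = 2π×9/2.46 = 22.99 s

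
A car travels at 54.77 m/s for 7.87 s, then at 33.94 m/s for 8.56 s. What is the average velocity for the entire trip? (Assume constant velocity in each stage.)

d₁ = v₁t₁ = 54.77 × 7.87 = 431.0399 m
d₂ = v₂t₂ = 33.94 × 8.56 = 290.5264 m
d_total = 721.5663 m, t_total = 16.43 s
v_avg = d_total/t_total = 721.5663/16.43 = 43.92 m/s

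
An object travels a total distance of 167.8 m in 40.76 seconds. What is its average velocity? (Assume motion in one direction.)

v_avg = Δd / Δt = 167.8 / 40.76 = 4.12 m/s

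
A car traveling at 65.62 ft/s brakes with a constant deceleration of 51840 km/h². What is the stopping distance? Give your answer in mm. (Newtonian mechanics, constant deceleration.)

v₀ = 65.62 ft/s × 0.3048 = 20.001 m/s
a = 51840 km/h² × 7.716049382716049e-05 = 4.0 m/s²
d = v₀² / (2a) = 20.001² / (2 × 4.0) = 400.04 / 8.0 = 50.005 m
d = 50.005 m / 0.001 = 50000 mm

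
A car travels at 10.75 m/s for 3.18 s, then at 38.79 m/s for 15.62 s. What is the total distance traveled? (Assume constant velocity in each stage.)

d₁ = v₁t₁ = 10.75 × 3.18 = 34.185 m
d₂ = v₂t₂ = 38.79 × 15.62 = 605.8998 m
d_total = 34.185 + 605.8998 = 640.08 m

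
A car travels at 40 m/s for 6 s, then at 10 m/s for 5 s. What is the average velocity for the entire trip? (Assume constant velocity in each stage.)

d₁ = v₁t₁ = 40 × 6 = 240 m
d₂ = v₂t₂ = 10 × 5 = 50 m
d_total = 290 m, t_total = 11 s
v_avg = d_total/t_total = 290/11 = 26.36 m/s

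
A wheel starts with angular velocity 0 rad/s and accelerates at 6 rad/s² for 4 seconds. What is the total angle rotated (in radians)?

θ = ω₀t + ½αt² = 0×4 + ½×6×4² = 48.0 rad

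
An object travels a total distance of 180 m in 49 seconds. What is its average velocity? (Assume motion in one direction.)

v_avg = Δd / Δt = 180 / 49 = 3.67 m/s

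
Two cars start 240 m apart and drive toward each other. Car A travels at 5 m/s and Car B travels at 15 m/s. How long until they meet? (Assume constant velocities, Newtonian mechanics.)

Combined speed: v_combined = 5 + 15 = 20 m/s
Time to meet: t = d/v_combined = 240/20 = 12.0 s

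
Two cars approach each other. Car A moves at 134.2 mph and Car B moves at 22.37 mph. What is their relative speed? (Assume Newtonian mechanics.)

v_rel = v_A + v_B = 134.2 + 22.37 = 156.57 mph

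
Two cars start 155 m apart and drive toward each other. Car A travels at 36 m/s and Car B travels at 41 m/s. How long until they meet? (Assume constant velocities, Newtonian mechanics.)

Combined speed: v_combined = 36 + 41 = 77 m/s
Time to meet: t = d/v_combined = 155/77 = 2.01 s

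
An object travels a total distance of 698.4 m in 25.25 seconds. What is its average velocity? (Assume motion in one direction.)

v_avg = Δd / Δt = 698.4 / 25.25 = 27.66 m/s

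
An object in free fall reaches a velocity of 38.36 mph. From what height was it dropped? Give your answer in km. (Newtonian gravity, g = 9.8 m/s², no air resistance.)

v = 38.36 mph × 0.44704 = 17.1485 m/s
h = v² / (2g) = 17.1485² / (2 × 9.8) = 15.0036 m
h = 15.0036 m / 1000.0 = 0.015 km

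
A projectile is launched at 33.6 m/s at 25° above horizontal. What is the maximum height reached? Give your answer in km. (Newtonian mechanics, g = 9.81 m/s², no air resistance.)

H = v₀² × sin²(θ) / (2g) = 33.6² × sin(25°)² / (2 × 9.81) = 1128.96 × 0.178606 / 19.62 = 10.2772 m
H = 10.2772 m / 1000.0 = 0.01028 km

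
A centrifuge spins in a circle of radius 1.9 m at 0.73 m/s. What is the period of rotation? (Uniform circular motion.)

T = 2πr/v = 2π×1.9/0.73 = 16.35 s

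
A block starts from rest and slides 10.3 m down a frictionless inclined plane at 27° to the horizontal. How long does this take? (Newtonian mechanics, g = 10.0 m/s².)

a = g sin(θ) = 10.0 × sin(27°) = 4.5399 m/s²
t = √(2d/a) = √(2 × 10.3 / 4.5399) = 2.13 s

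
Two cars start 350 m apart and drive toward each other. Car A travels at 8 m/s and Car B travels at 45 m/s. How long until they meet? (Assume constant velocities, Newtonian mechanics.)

Combined speed: v_combined = 8 + 45 = 53 m/s
Time to meet: t = d/v_combined = 350/53 = 6.6 s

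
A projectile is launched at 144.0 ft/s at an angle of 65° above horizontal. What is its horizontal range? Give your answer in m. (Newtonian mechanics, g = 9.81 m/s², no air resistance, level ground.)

v₀ = 144.0 ft/s × 0.3048 = 43.8912 m/s
R = v₀² × sin(2θ) / g = 43.8912² × sin(2 × 65°) / 9.81 = 1926.44 × 0.766044 / 9.81 = 150.4 m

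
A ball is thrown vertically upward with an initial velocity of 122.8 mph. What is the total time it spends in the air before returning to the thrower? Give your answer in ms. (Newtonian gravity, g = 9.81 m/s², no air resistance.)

v₀ = 122.8 mph × 0.44704 = 54.8965 m/s
t_total = 2 × v₀ / g = 2 × 54.8965 / 9.81 = 11.1919 s
t_total = 11.1919 s / 0.001 = 11190 ms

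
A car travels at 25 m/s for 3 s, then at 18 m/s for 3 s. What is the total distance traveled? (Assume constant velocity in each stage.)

d₁ = v₁t₁ = 25 × 3 = 75 m
d₂ = v₂t₂ = 18 × 3 = 54 m
d_total = 75 + 54 = 129 m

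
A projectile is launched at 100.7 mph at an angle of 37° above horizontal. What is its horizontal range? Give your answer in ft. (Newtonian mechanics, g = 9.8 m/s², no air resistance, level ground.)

v₀ = 100.7 mph × 0.44704 = 45.0169 m/s
R = v₀² × sin(2θ) / g = 45.0169² × sin(2 × 37°) / 9.8 = 2026.52 × 0.961262 / 9.8 = 198.777 m
R = 198.777 m / 0.3048 = 652.2 ft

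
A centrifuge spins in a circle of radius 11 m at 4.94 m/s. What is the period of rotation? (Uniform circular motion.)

T = 2πr/v = 2π×11/4.94 = 13.99 s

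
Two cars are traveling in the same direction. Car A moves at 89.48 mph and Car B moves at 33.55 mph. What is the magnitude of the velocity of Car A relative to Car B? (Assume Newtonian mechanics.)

v_rel = |v_A - v_B| = |89.48 - 33.55| = 55.93 mph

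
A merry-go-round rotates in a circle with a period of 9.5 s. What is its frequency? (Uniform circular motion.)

f = 1/T = 1/9.5 = 0.1053 Hz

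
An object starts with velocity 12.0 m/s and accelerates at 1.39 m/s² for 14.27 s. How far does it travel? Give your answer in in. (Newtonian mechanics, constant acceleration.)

d = v₀ × t + ½ × a × t² = 12.0 × 14.27 + 0.5 × 1.39 × 14.27² = 312.765 m
d = 312.765 m / 0.0254 = 12310 in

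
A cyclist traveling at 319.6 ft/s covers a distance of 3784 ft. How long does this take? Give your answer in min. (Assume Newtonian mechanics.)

d = 3784 ft × 0.3048 = 1153.36 m
v = 319.6 ft/s × 0.3048 = 97.4141 m/s
t = d / v = 1153.36 / 97.4141 = 11.8398 s
t = 11.8398 s / 60.0 = 0.1973 min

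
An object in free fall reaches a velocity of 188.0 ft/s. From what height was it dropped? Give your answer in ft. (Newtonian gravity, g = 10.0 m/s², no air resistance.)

v = 188.0 ft/s × 0.3048 = 57.3024 m/s
h = v² / (2g) = 57.3024² / (2 × 10.0) = 164.178 m
h = 164.178 m / 0.3048 = 538.6 ft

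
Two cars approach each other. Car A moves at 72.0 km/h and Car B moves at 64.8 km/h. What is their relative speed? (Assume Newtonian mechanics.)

v_rel = v_A + v_B = 72.0 + 64.8 = 136.8 km/h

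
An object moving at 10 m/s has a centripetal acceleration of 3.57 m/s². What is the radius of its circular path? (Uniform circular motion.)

r = v²/a_c = 10²/3.57 = 28.01 m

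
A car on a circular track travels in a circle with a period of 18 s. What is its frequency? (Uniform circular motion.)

f = 1/T = 1/18 = 0.0556 Hz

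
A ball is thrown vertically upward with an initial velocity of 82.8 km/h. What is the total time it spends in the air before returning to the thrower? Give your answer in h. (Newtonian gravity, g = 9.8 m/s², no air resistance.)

v₀ = 82.8 km/h × 0.2777777777777778 = 23.0 m/s
t_total = 2 × v₀ / g = 2 × 23.0 / 9.8 = 4.69388 s
t_total = 4.69388 s / 3600.0 = 0.001304 h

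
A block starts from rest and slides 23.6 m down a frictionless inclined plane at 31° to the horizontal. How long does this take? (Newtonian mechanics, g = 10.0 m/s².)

a = g sin(θ) = 10.0 × sin(31°) = 5.1504 m/s²
t = √(2d/a) = √(2 × 23.6 / 5.1504) = 3.03 s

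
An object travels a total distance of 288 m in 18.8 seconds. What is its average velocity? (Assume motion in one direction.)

v_avg = Δd / Δt = 288 / 18.8 = 15.32 m/s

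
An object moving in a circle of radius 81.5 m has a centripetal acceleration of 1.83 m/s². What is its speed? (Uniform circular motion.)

v = √(a_c × r) = √(1.83 × 81.5) = 12.21 m/s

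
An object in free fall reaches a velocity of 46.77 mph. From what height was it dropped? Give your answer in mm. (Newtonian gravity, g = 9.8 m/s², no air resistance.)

v = 46.77 mph × 0.44704 = 20.9081 m/s
h = v² / (2g) = 20.9081² / (2 × 9.8) = 22.3035 m
h = 22.3035 m / 0.001 = 22300 mm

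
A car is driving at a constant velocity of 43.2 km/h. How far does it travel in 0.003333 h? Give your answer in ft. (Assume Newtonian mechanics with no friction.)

v = 43.2 km/h × 0.2777777777777778 = 12.0 m/s
t = 0.003333 h × 3600.0 = 11.9988 s
d = v × t = 12.0 × 11.9988 = 143.986 m
d = 143.986 m / 0.3048 = 472.4 ft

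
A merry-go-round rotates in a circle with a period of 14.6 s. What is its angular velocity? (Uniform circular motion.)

ω = 2π/T = 2π/14.6 = 0.4304 rad/s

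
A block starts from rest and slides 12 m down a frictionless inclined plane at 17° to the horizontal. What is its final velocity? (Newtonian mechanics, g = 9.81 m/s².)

a = g sin(θ) = 9.81 × sin(17°) = 2.8682 m/s²
v = √(2ad) = √(2 × 2.8682 × 12) = 8.3 m/s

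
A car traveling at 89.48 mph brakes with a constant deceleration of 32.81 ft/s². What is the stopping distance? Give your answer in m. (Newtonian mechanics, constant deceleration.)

v₀ = 89.48 mph × 0.44704 = 40.0011 m/s
a = 32.81 ft/s² × 0.3048 = 10.0005 m/s²
d = v₀² / (2a) = 40.0011² / (2 × 10.0005) = 1600.09 / 20.001 = 80.0 m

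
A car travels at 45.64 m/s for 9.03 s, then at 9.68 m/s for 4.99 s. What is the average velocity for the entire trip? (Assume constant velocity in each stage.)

d₁ = v₁t₁ = 45.64 × 9.03 = 412.1292 m
d₂ = v₂t₂ = 9.68 × 4.99 = 48.3032 m
d_total = 460.4324 m, t_total = 14.02 s
v_avg = d_total/t_total = 460.4324/14.02 = 32.84 m/s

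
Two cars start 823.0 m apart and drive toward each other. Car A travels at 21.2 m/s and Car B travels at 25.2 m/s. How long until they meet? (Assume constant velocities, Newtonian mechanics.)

Combined speed: v_combined = 21.2 + 25.2 = 46.4 m/s
Time to meet: t = d/v_combined = 823.0/46.4 = 17.74 s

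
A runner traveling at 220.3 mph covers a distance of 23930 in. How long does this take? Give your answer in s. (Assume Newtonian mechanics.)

d = 23930 in × 0.0254 = 607.822 m
v = 220.3 mph × 0.44704 = 98.4829 m/s
t = d / v = 607.822 / 98.4829 = 6.172 s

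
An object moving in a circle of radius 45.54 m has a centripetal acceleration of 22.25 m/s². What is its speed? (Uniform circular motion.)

v = √(a_c × r) = √(22.25 × 45.54) = 31.83 m/s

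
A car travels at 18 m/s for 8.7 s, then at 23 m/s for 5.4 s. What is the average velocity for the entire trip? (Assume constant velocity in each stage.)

d₁ = v₁t₁ = 18 × 8.7 = 156.6 m
d₂ = v₂t₂ = 23 × 5.4 = 124.2 m
d_total = 280.8 m, t_total = 14.1 s
v_avg = d_total/t_total = 280.8/14.1 = 19.91 m/s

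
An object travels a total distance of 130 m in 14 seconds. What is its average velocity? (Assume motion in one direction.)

v_avg = Δd / Δt = 130 / 14 = 9.29 m/s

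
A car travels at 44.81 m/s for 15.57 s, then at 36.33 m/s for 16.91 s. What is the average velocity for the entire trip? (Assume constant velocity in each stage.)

d₁ = v₁t₁ = 44.81 × 15.57 = 697.6917 m
d₂ = v₂t₂ = 36.33 × 16.91 = 614.3403 m
d_total = 1312.032 m, t_total = 32.48 s
v_avg = d_total/t_total = 1312.032/32.48 = 40.4 m/s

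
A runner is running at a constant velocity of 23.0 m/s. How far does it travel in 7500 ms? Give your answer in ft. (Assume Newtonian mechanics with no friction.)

t = 7500 ms × 0.001 = 7.5 s
d = v × t = 23.0 × 7.5 = 172.5 m
d = 172.5 m / 0.3048 = 565.9 ft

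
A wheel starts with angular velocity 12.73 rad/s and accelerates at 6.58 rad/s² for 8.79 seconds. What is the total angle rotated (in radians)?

θ = ω₀t + ½αt² = 12.73×8.79 + ½×6.58×8.79² = 366.1 rad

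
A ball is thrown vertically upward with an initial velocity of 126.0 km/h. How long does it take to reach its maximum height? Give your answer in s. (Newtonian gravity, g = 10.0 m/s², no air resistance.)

v₀ = 126.0 km/h × 0.2777777777777778 = 35.0 m/s
t_up = v₀ / g = 35.0 / 10.0 = 3.5 s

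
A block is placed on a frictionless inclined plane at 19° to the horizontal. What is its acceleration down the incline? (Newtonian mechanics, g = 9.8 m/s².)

a = g sin(θ) = 9.8 × sin(19°) = 9.8 × 0.3256 = 3.19 m/s²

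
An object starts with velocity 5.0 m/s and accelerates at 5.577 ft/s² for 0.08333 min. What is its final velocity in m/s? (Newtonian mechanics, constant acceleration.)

a = 5.577 ft/s² × 0.3048 = 1.69987 m/s²
t = 0.08333 min × 60.0 = 4.9998 s
v = v₀ + a × t = 5.0 + 1.69987 × 4.9998 = 13.5 m/s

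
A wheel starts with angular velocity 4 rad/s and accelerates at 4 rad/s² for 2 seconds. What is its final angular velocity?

ω = ω₀ + αt = 4 + 4 × 2 = 12 rad/s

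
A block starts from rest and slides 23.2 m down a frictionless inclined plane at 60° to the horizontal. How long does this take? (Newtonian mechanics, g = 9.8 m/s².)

a = g sin(θ) = 9.8 × sin(60°) = 8.487 m/s²
t = √(2d/a) = √(2 × 23.2 / 8.487) = 2.34 s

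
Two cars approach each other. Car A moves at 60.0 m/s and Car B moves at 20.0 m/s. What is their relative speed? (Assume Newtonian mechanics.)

v_rel = v_A + v_B = 60.0 + 20.0 = 80.0 m/s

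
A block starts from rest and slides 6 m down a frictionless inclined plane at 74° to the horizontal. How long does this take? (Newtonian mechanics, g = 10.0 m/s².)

a = g sin(θ) = 10.0 × sin(74°) = 9.6126 m/s²
t = √(2d/a) = √(2 × 6 / 9.6126) = 1.12 s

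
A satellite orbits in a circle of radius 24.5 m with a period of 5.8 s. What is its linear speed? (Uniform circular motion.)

v = 2πr/T = 2π×24.5/5.8 = 26.54 m/s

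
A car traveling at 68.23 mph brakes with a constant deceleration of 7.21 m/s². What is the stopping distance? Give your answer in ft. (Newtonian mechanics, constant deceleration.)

v₀ = 68.23 mph × 0.44704 = 30.5015 m/s
d = v₀² / (2a) = 30.5015² / (2 × 7.21) = 930.342 / 14.42 = 64.5175 m
d = 64.5175 m / 0.3048 = 211.7 ft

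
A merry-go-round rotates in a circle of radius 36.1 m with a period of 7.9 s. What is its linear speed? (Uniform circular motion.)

v = 2πr/T = 2π×36.1/7.9 = 28.71 m/s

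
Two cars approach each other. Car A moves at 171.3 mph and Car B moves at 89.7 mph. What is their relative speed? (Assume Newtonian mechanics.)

v_rel = v_A + v_B = 171.3 + 89.7 = 261.0 mph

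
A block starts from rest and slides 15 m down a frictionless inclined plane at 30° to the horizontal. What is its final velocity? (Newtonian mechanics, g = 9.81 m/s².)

a = g sin(θ) = 9.81 × sin(30°) = 4.905 m/s²
v = √(2ad) = √(2 × 4.905 × 15) = 12.13 m/s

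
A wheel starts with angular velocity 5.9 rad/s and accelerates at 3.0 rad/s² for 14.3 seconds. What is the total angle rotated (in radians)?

θ = ω₀t + ½αt² = 5.9×14.3 + ½×3.0×14.3² = 391.11 rad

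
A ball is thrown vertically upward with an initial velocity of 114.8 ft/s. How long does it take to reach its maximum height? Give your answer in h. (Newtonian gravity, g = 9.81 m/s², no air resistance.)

v₀ = 114.8 ft/s × 0.3048 = 34.991 m/s
t_up = v₀ / g = 34.991 / 9.81 = 3.56687 s
t_up = 3.56687 s / 3600.0 = 0.0009908 h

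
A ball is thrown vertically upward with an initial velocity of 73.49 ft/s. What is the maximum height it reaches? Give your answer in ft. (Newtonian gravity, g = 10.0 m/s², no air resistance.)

v₀ = 73.49 ft/s × 0.3048 = 22.3998 m/s
h_max = v₀² / (2g) = 22.3998² / (2 × 10.0) = 501.751 / 20.0 = 25.0876 m
h_max = 25.0876 m / 0.3048 = 82.31 ft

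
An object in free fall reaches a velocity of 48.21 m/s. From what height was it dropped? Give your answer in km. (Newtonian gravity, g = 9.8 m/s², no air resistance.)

h = v² / (2g) = 48.21² / (2 × 9.8) = 118.582 m
h = 118.582 m / 1000.0 = 0.1186 km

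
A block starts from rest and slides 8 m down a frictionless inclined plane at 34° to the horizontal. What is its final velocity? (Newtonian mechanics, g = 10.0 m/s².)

a = g sin(θ) = 10.0 × sin(34°) = 5.5919 m/s²
v = √(2ad) = √(2 × 5.5919 × 8) = 9.46 m/s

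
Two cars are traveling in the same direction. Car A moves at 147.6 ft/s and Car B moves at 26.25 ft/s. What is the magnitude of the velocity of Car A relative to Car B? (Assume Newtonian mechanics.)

v_rel = |v_A - v_B| = |147.6 - 26.25| = 121.35 ft/s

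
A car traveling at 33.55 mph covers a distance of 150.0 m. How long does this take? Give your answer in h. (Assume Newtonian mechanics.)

v = 33.55 mph × 0.44704 = 14.9982 m/s
t = d / v = 150.0 / 14.9982 = 10.0012 s
t = 10.0012 s / 3600.0 = 0.002778 h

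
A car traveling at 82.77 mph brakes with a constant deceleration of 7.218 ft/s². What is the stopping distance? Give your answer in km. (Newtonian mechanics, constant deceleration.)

v₀ = 82.77 mph × 0.44704 = 37.0015 m/s
a = 7.218 ft/s² × 0.3048 = 2.20005 m/s²
d = v₀² / (2a) = 37.0015² / (2 × 2.20005) = 1369.11 / 4.4001 = 311.154 m
d = 311.154 m / 1000.0 = 0.3112 km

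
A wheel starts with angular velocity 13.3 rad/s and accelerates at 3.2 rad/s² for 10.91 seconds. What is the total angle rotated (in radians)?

θ = ω₀t + ½αt² = 13.3×10.91 + ½×3.2×10.91² = 335.55 rad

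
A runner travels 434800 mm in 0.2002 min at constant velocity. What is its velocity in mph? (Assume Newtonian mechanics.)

d = 434800 mm × 0.001 = 434.8 m
t = 0.2002 min × 60.0 = 12.012 s
v = d / t = 434.8 / 12.012 = 36.1971 m/s
v = 36.1971 m/s / 0.44704 = 80.97 mph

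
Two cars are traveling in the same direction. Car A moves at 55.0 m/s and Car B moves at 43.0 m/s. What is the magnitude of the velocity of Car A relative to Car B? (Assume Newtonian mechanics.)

v_rel = |v_A - v_B| = |55.0 - 43.0| = 12.0 m/s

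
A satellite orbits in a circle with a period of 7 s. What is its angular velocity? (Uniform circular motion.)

ω = 2π/T = 2π/7 = 0.8976 rad/s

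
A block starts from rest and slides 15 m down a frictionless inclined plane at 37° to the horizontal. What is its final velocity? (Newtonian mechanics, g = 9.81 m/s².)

a = g sin(θ) = 9.81 × sin(37°) = 5.9038 m/s²
v = √(2ad) = √(2 × 5.9038 × 15) = 13.31 m/s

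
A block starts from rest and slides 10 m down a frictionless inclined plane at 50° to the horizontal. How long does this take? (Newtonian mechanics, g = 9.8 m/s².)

a = g sin(θ) = 9.8 × sin(50°) = 7.5072 m/s²
t = √(2d/a) = √(2 × 10 / 7.5072) = 1.63 s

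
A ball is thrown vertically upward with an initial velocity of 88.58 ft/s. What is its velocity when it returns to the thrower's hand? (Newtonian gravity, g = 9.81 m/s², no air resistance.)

By conservation of energy (no air resistance), the ball returns to the throw height with the same speed as launch, but directed downward.
|v_ground| = v₀ = 88.58 ft/s
v_ground = 88.58 ft/s (downward)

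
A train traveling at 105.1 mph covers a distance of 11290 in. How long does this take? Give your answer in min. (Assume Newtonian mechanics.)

d = 11290 in × 0.0254 = 286.766 m
v = 105.1 mph × 0.44704 = 46.9839 m/s
t = d / v = 286.766 / 46.9839 = 6.1035 s
t = 6.1035 s / 60.0 = 0.1017 min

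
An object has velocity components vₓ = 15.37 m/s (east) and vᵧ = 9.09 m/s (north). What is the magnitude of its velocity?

|v| = √(vₓ² + vᵧ²) = √(15.37² + 9.09²) = √(318.865) = 17.86 m/s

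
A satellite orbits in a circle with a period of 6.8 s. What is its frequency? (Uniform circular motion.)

f = 1/T = 1/6.8 = 0.1471 Hz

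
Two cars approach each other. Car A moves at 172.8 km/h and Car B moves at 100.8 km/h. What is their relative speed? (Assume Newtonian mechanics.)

v_rel = v_A + v_B = 172.8 + 100.8 = 273.6 km/h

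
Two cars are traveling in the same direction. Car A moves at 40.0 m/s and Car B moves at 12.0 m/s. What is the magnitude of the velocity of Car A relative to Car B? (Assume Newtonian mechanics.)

v_rel = |v_A - v_B| = |40.0 - 12.0| = 28.0 m/s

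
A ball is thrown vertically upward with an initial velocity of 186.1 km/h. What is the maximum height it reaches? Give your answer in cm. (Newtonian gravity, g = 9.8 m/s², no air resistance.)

v₀ = 186.1 km/h × 0.2777777777777778 = 51.6944 m/s
h_max = v₀² / (2g) = 51.6944² / (2 × 9.8) = 2672.31 / 19.6 = 136.342 m
h_max = 136.342 m / 0.01 = 13630 cm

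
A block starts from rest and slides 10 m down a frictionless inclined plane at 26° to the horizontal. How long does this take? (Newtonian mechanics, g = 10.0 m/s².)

a = g sin(θ) = 10.0 × sin(26°) = 4.3837 m/s²
t = √(2d/a) = √(2 × 10 / 4.3837) = 2.14 s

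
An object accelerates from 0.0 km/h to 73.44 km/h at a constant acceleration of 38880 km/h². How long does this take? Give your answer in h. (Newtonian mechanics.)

v₀ = 0.0 km/h × 0.2777777777777778 = 0.0 m/s
v = 73.44 km/h × 0.2777777777777778 = 20.4 m/s
a = 38880 km/h² × 7.716049382716049e-05 = 3.0 m/s²
t = (v - v₀) / a = (20.4 - 0.0) / 3.0 = 6.8 s
t = 6.8 s / 3600.0 = 0.001889 h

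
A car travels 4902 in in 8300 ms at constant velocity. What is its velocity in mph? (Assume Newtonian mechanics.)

d = 4902 in × 0.0254 = 124.511 m
t = 8300 ms × 0.001 = 8.3 s
v = d / t = 124.511 / 8.3 = 15.0013 m/s
v = 15.0013 m/s / 0.44704 = 33.56 mph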